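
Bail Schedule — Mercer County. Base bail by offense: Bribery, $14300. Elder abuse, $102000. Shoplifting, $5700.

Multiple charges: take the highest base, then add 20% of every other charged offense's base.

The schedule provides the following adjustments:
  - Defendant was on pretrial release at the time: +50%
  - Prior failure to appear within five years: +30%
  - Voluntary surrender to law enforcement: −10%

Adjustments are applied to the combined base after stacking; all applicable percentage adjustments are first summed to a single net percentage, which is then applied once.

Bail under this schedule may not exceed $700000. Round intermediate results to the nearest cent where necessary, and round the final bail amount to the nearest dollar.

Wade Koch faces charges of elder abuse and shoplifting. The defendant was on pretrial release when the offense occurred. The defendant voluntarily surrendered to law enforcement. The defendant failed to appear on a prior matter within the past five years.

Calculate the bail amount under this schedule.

$175338

Base amounts from the schedule: elder abuse $102000; shoplifting $5700.
Stacking rule: highest base plus 20% of each additional charge. Highest is elder abuse at $102000. Additional: $5700 × 20% = $1140. Combined base = $102000 + $1140 = $103140.
Net percentage adjustment: +50% +30% −10% = +70%. $103140 × 1.7 = $175338.
$175338 is within the $700000 maximum.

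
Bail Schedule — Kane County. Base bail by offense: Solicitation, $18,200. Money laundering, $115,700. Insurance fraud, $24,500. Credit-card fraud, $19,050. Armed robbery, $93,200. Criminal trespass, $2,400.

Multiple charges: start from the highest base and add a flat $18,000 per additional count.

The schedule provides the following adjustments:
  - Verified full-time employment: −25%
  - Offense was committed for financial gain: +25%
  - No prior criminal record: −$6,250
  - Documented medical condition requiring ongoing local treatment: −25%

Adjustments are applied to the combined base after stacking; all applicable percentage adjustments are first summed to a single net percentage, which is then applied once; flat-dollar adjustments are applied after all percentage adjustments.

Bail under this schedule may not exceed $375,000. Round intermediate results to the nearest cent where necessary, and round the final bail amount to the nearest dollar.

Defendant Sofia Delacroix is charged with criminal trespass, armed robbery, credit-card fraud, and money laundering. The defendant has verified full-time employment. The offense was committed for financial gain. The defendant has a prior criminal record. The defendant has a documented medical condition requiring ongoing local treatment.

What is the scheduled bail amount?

Base amounts from the schedule: criminal trespass $2,400; armed robbery $93,200; credit-card fraud $19,050; money laundering $115,700.
Stacking rule: highest base plus $18,000 per additional charge. Highest is money laundering at $115,700; 3 additional charges → +$54,000. Combined base = $169,700.
Net percentage adjustment: −25% +25% −25% = −25%. $169,700 × 0.75 = $127,275.
$127,275 is within the $375,000 maximum.

$127,275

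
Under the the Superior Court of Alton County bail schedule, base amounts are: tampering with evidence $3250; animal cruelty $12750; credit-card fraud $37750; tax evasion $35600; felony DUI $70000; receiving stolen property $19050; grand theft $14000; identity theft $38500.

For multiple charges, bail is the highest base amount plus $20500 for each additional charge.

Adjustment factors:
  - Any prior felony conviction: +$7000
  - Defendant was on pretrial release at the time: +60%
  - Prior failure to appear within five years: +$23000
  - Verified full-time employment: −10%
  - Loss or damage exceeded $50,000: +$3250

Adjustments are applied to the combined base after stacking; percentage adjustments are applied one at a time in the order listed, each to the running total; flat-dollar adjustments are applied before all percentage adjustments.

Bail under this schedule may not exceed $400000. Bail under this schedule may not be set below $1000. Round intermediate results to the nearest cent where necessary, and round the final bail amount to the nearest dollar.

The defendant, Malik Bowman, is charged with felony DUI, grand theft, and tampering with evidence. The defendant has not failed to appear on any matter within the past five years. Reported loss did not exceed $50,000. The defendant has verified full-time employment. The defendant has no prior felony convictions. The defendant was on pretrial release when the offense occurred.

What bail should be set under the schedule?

$159840

Base amounts from the schedule: felony DUI $70000; grand theft $14000; tampering with evidence $3250.
Stacking rule: highest base plus $20500 per additional charge. Highest is felony DUI at $70000; 2 additional charges → +$41000. Combined base = $111000.
Defendant was on pretrial release at the time (+60%): $111000 × 1.6 = $177600.
Verified full-time employment (−10%): $177600 × 0.9 = $159840.
$159840 is within the $400000 maximum.
$159840 is at or above the $1000 minimum.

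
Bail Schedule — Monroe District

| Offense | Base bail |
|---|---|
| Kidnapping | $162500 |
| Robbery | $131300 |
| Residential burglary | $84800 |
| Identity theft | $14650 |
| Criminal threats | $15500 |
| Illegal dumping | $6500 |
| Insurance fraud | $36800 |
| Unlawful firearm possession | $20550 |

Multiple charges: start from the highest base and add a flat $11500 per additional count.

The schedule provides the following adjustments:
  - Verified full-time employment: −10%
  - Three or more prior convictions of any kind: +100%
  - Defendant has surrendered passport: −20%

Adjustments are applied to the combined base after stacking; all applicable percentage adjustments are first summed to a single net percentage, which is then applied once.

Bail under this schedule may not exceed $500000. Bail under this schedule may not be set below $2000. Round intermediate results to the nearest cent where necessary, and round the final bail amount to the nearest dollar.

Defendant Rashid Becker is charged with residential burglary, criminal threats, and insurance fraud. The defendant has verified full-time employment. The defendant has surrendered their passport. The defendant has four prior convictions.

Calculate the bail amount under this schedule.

Base amounts from the schedule: residential burglary $84800; criminal threats $15500; insurance fraud $36800.
Stacking rule: highest base plus $11500 per additional charge. Highest is residential burglary at $84800; 2 additional charges → +$23000. Combined base = $107800.
Net percentage adjustment: −10% +100% −20% = +70%. $107800 × 1.7 = $183260.
$183260 is within the $500000 maximum.
$183260 is at or above the $2000 minimum.

$183260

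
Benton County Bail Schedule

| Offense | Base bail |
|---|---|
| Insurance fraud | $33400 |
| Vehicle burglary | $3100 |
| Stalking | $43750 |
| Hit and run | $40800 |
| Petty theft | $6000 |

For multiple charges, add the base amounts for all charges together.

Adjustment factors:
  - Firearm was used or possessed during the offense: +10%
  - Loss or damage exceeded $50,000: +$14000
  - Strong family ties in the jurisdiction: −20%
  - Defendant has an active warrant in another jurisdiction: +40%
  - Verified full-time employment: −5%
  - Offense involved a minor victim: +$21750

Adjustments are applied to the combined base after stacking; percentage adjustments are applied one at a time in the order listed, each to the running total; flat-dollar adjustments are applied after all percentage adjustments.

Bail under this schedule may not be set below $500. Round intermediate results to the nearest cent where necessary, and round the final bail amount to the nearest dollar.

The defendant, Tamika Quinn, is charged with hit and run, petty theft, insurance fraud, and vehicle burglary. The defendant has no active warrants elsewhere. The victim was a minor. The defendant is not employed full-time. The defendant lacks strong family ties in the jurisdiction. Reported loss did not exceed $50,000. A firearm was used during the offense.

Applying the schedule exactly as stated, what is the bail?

Base amounts from the schedule: hit and run $40800; petty theft $6000; insurance fraud $33400; vehicle burglary $3100.
Stacking rule: sum of all bases. $40800 + $6000 + $33400 + $3100 = $83300.
Firearm was used or possessed during the offense (+10%): $83300 × 1.1 = $91630.
Offense involved a minor victim (+$21750 flat): $91630 + $21750 = $113380.
$113380 is at or above the $500 minimum.

$113380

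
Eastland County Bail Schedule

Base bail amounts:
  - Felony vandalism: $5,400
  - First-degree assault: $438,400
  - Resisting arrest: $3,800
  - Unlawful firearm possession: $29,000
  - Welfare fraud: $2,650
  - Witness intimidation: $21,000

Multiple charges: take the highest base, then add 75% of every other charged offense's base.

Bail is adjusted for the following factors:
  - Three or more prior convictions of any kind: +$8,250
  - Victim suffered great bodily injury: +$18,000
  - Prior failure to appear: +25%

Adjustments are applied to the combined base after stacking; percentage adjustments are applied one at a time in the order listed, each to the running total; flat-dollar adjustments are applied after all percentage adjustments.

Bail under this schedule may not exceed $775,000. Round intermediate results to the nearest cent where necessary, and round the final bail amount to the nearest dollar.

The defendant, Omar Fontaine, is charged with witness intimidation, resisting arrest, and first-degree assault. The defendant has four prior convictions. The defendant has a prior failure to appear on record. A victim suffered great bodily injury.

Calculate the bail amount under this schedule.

Base amounts from the schedule: witness intimidation $21,000; resisting arrest $3,800; first-degree assault $438,400.
Stacking rule: highest base plus 75% of each additional charge. Highest is first-degree assault at $438,400. Additional: $21,000 × 75% = $15,750; $3,800 × 75% = $2,850. Combined base = $438,400 + $18,600 = $457,000.
Prior failure to appear (+25%): $457,000 × 1.25 = $571,250.
Three or more prior convictions of any kind (+$8,250 flat): $571,250 + $8,250 = $579,500.
Victim suffered great bodily injury (+$18,000 flat): $579,500 + $18,000 = $597,500.
$597,500 is within the $775,000 maximum.

$597,500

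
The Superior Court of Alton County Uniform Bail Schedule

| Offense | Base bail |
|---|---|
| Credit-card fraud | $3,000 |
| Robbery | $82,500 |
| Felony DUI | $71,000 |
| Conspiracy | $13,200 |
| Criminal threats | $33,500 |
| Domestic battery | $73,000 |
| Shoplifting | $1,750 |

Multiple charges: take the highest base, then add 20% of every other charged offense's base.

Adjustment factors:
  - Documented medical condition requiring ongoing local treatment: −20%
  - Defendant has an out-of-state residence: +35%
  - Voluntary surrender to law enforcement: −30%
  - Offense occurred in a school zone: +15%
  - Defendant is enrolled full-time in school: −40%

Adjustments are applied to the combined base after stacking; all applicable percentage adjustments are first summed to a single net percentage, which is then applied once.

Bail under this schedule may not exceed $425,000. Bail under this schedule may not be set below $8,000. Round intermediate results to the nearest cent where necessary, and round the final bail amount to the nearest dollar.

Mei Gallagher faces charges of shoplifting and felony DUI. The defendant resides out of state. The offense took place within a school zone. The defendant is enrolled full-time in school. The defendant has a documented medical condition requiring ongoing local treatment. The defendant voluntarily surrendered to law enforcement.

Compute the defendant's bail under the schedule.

$42,810

Base amounts from the schedule: shoplifting $1,750; felony DUI $71,000.
Stacking rule: highest base plus 20% of each additional charge. Highest is felony DUI at $71,000. Additional: $1,750 × 20% = $350. Combined base = $71,000 + $350 = $71,350.
Net percentage adjustment: −20% +35% −30% +15% −40% = −40%. $71,350 × 0.6 = $42,810.
$42,810 is within the $425,000 maximum.
$42,810 is at or above the $8,000 minimum.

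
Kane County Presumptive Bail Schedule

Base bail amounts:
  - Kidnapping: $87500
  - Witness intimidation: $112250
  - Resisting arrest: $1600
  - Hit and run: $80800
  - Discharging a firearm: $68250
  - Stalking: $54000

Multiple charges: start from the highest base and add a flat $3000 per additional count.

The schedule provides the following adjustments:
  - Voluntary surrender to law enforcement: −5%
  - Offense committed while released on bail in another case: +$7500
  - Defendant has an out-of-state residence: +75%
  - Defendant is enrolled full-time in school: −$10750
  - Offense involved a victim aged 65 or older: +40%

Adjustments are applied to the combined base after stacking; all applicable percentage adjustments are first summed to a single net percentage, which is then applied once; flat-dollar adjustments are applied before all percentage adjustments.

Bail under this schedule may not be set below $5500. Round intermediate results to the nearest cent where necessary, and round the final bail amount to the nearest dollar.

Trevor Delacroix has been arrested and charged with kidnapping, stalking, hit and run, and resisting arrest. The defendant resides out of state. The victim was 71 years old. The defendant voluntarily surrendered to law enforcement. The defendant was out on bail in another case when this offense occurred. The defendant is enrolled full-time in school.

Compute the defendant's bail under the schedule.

Base amounts from the schedule: kidnapping $87500; stalking $54000; hit and run $80800; resisting arrest $1600.
Stacking rule: highest base plus $3000 per additional charge. Highest is kidnapping at $87500; 3 additional charges → +$9000. Combined base = $96500.
Offense committed while released on bail in another case (+$7500 flat): $96500 + $7500 = $104000.
Defendant is enrolled full-time in school (−$10750 flat): $104000 − $10750 = $93250.
Net percentage adjustment: −5% +75% +40% = +110%. $93250 × 2.1 = $195825.
$195825 is at or above the $5500 minimum.

$195825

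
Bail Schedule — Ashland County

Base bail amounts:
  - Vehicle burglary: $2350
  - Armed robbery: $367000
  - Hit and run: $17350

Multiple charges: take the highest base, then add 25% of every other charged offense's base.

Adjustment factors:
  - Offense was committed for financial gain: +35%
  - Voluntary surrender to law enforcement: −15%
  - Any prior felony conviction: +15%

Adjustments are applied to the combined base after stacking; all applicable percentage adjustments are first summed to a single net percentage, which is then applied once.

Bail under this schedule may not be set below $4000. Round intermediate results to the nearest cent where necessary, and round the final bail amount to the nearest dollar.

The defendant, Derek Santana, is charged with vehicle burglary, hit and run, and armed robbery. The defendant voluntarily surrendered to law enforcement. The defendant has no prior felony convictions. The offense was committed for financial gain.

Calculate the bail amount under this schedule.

Base amounts from the schedule: vehicle burglary $2350; hit and run $17350; armed robbery $367000.
Stacking rule: highest base plus 25% of each additional charge. Highest is armed robbery at $367000. Additional: $2350 × 25% = $587.50; $17350 × 25% = $4337.50. Combined base = $367000 + $4925 = $371925.
Net percentage adjustment: +35% −15% = +20%. $371925 × 1.2 = $446310.
$446310 is at or above the $4000 minimum.

$446310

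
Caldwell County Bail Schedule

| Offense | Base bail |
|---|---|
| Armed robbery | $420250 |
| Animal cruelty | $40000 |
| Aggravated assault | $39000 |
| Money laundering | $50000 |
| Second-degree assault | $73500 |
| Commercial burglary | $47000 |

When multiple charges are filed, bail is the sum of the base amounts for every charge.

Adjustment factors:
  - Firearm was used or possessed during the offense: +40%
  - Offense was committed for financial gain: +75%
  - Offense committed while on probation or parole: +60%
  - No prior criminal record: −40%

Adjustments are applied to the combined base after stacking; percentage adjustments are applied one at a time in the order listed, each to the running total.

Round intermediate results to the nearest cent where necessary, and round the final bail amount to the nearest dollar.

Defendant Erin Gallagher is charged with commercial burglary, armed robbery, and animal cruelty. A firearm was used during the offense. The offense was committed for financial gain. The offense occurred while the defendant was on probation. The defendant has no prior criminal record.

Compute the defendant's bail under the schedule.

$1193052

Base amounts from the schedule: commercial burglary $47000; armed robbery $420250; animal cruelty $40000.
Stacking rule: sum of all bases. $47000 + $420250 + $40000 = $507250.
Firearm was used or possessed during the offense (+40%): $507250 × 1.4 = $710150.
Offense was committed for financial gain (+75%): $710150 × 1.75 = $1242762.50.
Offense committed while on probation or parole (+60%): $1242762.50 × 1.6 = $1988420.
No prior criminal record (−40%): $1988420 × 0.6 = $1193052.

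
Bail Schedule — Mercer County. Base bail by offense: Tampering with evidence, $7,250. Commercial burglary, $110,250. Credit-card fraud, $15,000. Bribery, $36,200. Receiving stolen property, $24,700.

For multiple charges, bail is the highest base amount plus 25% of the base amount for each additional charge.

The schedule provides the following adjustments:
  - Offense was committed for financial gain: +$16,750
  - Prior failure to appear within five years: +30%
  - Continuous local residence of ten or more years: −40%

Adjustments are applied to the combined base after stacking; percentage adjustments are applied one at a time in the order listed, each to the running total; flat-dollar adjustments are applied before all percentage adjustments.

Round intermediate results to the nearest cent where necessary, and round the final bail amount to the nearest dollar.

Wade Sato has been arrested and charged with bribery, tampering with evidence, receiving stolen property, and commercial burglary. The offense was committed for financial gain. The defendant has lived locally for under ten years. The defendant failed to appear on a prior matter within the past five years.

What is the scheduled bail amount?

Base amounts from the schedule: bribery $36,200; tampering with evidence $7,250; receiving stolen property $24,700; commercial burglary $110,250.
Stacking rule: highest base plus 25% of each additional charge. Highest is commercial burglary at $110,250. Additional: $36,200 × 25% = $9,050; $7,250 × 25% = $1,812.50; $24,700 × 25% = $6,175. Combined base = $110,250 + $17,037.50 = $127,287.50.
Offense was committed for financial gain (+$16,750 flat): $127,287.50 + $16,750 = $144,037.50.
Prior failure to appear within five years (+30%): $144,037.50 × 1.3 = $187,248.75.
Rounded to the nearest dollar: $187,249.

$187,249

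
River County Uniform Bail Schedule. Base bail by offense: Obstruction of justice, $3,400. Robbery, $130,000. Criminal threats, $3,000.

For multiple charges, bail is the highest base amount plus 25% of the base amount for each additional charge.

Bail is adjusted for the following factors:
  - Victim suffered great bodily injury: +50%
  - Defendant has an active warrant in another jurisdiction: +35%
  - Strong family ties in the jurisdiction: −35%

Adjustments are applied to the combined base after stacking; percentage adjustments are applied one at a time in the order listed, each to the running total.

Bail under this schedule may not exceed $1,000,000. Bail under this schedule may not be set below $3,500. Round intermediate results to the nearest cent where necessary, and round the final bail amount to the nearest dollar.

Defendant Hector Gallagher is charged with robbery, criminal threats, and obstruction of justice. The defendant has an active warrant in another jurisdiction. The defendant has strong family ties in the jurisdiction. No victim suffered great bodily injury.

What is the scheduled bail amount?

Base amounts from the schedule: robbery $130,000; criminal threats $3,000; obstruction of justice $3,400.
Stacking rule: highest base plus 25% of each additional charge. Highest is robbery at $130,000. Additional: $3,000 × 25% = $750; $3,400 × 25% = $850. Combined base = $130,000 + $1,600 = $131,600.
Defendant has an active warrant in another jurisdiction (+35%): $131,600 × 1.35 = $177,660.
Strong family ties in the jurisdiction (−35%): $177,660 × 0.65 = $115,479.
$115,479 is within the $1,000,000 maximum.
$115,479 is at or above the $3,500 minimum.

$115,479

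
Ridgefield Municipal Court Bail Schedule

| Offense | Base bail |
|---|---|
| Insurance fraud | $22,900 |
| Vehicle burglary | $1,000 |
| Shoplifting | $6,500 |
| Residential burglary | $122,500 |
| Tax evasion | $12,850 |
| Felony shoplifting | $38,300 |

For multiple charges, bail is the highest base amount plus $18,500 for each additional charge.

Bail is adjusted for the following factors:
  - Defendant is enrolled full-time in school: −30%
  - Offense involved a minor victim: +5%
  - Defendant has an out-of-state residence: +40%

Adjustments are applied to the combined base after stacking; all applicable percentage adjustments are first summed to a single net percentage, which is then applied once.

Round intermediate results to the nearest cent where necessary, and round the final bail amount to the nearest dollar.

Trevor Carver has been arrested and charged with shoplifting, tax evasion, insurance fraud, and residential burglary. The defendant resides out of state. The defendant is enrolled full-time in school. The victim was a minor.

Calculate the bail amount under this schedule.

$204,700

Base amounts from the schedule: shoplifting $6,500; tax evasion $12,850; insurance fraud $22,900; residential burglary $122,500.
Stacking rule: highest base plus $18,500 per additional charge. Highest is residential burglary at $122,500; 3 additional charges → +$55,500. Combined base = $178,000.
Net percentage adjustment: −30% +5% +40% = +15%. $178,000 × 1.15 = $204,700.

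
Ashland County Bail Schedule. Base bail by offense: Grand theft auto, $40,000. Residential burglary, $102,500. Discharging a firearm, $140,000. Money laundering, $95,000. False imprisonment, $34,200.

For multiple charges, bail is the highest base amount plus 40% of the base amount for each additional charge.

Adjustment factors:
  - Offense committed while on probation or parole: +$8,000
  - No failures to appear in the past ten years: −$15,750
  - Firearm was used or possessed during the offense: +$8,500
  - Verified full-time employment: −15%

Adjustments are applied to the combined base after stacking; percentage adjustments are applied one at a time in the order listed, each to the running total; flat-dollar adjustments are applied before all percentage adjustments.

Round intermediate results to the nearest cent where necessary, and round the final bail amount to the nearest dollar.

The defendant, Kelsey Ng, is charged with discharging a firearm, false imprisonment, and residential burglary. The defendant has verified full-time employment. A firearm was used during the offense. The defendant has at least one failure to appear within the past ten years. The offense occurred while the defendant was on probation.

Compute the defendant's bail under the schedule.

$179,503

Base amounts from the schedule: discharging a firearm $140,000; false imprisonment $34,200; residential burglary $102,500.
Stacking rule: highest base plus 40% of each additional charge. Highest is discharging a firearm at $140,000. Additional: $34,200 × 40% = $13,680; $102,500 × 40% = $41,000. Combined base = $140,000 + $54,680 = $194,680.
Offense committed while on probation or parole (+$8,000 flat): $194,680 + $8,000 = $202,680.
Firearm was used or possessed during the offense (+$8,500 flat): $202,680 + $8,500 = $211,180.
Verified full-time employment (−15%): $211,180 × 0.85 = $179,503.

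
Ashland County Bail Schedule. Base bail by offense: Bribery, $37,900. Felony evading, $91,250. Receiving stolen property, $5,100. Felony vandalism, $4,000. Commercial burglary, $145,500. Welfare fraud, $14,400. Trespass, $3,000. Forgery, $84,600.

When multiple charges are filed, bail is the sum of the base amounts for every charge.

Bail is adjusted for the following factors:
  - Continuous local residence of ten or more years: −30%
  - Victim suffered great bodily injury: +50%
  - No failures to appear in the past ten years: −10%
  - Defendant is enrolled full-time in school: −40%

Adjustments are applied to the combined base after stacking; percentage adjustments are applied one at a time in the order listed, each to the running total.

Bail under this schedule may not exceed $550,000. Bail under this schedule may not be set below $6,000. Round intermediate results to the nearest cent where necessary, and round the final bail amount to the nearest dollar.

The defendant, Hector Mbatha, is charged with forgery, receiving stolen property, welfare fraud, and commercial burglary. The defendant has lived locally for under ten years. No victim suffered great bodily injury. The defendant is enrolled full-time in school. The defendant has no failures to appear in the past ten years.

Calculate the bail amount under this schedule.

Base amounts from the schedule: forgery $84,600; receiving stolen property $5,100; welfare fraud $14,400; commercial burglary $145,500.
Stacking rule: sum of all bases. $84,600 + $5,100 + $14,400 + $145,500 = $249,600.
No failures to appear in the past ten years (−10%): $249,600 × 0.9 = $224,640.
Defendant is enrolled full-time in school (−40%): $224,640 × 0.6 = $134,784.
$134,784 is within the $550,000 maximum.
$134,784 is at or above the $6,000 minimum.

$134,784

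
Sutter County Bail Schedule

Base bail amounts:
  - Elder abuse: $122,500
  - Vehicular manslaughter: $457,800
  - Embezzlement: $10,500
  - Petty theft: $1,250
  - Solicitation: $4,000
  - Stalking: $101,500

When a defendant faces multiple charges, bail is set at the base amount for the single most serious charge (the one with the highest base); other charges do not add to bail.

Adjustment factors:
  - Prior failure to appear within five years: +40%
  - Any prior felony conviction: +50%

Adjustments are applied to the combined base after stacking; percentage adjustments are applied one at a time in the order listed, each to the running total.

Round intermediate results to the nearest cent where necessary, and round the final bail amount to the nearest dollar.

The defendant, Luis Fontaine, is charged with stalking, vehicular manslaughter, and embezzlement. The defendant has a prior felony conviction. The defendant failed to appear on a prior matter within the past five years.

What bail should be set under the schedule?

$961,380

Base amounts from the schedule: stalking $101,500; vehicular manslaughter $457,800; embezzlement $10,500.
Stacking rule: use the highest base only. Highest is vehicular manslaughter at $457,800. Combined base = $457,800.
Prior failure to appear within five years (+40%): $457,800 × 1.4 = $640,920.
Any prior felony conviction (+50%): $640,920 × 1.5 = $961,380.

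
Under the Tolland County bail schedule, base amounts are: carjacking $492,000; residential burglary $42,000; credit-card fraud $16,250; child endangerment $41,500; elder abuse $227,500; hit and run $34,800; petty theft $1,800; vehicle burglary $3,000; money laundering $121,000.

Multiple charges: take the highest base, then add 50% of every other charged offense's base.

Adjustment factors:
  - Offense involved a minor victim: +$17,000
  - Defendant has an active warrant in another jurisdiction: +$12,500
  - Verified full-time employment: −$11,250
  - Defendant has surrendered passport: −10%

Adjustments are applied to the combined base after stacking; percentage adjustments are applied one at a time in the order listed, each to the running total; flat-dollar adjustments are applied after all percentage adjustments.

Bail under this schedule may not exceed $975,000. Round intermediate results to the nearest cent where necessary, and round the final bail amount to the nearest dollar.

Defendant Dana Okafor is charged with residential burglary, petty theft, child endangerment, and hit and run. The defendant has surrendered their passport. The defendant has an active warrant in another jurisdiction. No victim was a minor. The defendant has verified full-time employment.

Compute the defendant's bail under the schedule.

Base amounts from the schedule: residential burglary $42,000; petty theft $1,800; child endangerment $41,500; hit and run $34,800.
Stacking rule: highest base plus 50% of each additional charge. Highest is residential burglary at $42,000. Additional: $1,800 × 50% = $900; $41,500 × 50% = $20,750; $34,800 × 50% = $17,400. Combined base = $42,000 + $39,050 = $81,050.
Defendant has surrendered passport (−10%): $81,050 × 0.9 = $72,945.
Defendant has an active warrant in another jurisdiction (+$12,500 flat): $72,945 + $12,500 = $85,445.
Verified full-time employment (−$11,250 flat): $85,445 − $11,250 = $74,195.
$74,195 is within the $975,000 maximum.

$74,195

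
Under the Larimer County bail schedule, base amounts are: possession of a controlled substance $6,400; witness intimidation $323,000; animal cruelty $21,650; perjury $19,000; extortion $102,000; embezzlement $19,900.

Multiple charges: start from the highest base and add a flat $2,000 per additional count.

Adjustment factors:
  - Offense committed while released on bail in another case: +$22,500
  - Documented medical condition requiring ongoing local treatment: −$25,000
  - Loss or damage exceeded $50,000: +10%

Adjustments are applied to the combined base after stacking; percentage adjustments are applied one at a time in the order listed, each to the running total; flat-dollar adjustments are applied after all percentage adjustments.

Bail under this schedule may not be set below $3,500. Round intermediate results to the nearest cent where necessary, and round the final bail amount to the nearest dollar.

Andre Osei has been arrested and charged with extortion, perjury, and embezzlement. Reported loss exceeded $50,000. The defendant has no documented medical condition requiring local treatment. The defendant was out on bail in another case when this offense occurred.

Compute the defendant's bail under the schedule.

$139,100

Base amounts from the schedule: extortion $102,000; perjury $19,000; embezzlement $19,900.
Stacking rule: highest base plus $2,000 per additional charge. Highest is extortion at $102,000; 2 additional charges → +$4,000. Combined base = $106,000.
Loss or damage exceeded $50,000 (+10%): $106,000 × 1.1 = $116,600.
Offense committed while released on bail in another case (+$22,500 flat): $116,600 + $22,500 = $139,100.
$139,100 is at or above the $3,500 minimum.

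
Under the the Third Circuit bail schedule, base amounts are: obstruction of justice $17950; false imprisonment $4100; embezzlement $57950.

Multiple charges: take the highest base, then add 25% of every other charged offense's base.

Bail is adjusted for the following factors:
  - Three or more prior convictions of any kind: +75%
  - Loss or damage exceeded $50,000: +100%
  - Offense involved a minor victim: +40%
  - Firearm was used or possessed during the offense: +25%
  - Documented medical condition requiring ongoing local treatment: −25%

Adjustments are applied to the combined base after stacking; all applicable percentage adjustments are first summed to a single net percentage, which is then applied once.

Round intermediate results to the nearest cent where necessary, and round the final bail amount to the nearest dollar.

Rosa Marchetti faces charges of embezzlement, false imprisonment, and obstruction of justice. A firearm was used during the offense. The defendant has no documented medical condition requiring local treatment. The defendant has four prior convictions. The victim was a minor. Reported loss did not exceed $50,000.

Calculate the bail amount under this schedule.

Base amounts from the schedule: embezzlement $57950; false imprisonment $4100; obstruction of justice $17950.
Stacking rule: highest base plus 25% of each additional charge. Highest is embezzlement at $57950. Additional: $4100 × 25% = $1025; $17950 × 25% = $4487.50. Combined base = $57950 + $5512.50 = $63462.50.
Net percentage adjustment: +75% +40% +25% = +140%. $63462.50 × 2.4 = $152310.

$152310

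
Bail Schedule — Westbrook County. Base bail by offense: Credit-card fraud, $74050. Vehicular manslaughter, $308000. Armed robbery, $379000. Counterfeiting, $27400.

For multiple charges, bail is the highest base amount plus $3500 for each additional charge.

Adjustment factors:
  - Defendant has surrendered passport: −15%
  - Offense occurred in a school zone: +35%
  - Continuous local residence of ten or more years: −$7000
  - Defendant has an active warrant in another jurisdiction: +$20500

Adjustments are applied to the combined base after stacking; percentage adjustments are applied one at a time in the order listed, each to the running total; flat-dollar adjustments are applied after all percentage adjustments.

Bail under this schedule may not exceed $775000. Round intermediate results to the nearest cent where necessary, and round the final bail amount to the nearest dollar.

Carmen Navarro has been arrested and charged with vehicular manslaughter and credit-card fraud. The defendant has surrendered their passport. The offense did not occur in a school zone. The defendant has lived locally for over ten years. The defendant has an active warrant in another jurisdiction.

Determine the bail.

$278275

Base amounts from the schedule: vehicular manslaughter $308000; credit-card fraud $74050.
Stacking rule: highest base plus $3500 per additional charge. Highest is vehicular manslaughter at $308000; 1 additional charge → +$3500. Combined base = $311500.
Defendant has surrendered passport (−15%): $311500 × 0.85 = $264775.
Continuous local residence of ten or more years (−$7000 flat): $264775 − $7000 = $257775.
Defendant has an active warrant in another jurisdiction (+$20500 flat): $257775 + $20500 = $278275.
$278275 is within the $775000 maximum.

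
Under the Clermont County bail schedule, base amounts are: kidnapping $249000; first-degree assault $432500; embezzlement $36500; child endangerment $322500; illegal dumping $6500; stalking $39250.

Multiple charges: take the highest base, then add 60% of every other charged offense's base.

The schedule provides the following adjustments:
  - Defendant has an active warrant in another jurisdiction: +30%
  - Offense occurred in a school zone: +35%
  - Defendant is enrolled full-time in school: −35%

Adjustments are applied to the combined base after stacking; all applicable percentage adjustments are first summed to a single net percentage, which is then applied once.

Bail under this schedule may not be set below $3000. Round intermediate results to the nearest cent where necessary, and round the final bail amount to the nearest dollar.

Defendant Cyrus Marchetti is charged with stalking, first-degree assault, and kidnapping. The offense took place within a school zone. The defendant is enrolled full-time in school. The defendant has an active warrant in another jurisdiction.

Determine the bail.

$787085

Base amounts from the schedule: stalking $39250; first-degree assault $432500; kidnapping $249000.
Stacking rule: highest base plus 60% of each additional charge. Highest is first-degree assault at $432500. Additional: $39250 × 60% = $23550; $249000 × 60% = $149400. Combined base = $432500 + $172950 = $605450.
Net percentage adjustment: +30% +35% −35% = +30%. $605450 × 1.3 = $787085.
$787085 is at or above the $3000 minimum.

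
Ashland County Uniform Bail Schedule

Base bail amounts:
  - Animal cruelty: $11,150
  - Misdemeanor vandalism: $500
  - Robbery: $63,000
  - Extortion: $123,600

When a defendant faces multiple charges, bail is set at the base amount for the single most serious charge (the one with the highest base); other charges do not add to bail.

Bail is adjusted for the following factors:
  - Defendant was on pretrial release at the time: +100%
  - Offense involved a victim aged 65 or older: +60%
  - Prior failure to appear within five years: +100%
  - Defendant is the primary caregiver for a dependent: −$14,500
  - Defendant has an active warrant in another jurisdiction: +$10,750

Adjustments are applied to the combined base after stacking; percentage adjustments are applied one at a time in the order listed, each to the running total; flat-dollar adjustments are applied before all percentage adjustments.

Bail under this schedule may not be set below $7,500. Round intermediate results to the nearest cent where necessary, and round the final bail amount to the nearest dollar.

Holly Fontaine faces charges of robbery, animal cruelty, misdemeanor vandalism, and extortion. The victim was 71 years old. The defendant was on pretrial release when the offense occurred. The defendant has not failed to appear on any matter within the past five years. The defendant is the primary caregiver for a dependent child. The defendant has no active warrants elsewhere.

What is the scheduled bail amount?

$349,120

Base amounts from the schedule: robbery $63,000; animal cruelty $11,150; misdemeanor vandalism $500; extortion $123,600.
Stacking rule: use the highest base only. Highest is extortion at $123,600. Combined base = $123,600.
Defendant is the primary caregiver for a dependent (−$14,500 flat): $123,600 − $14,500 = $109,100.
Defendant was on pretrial release at the time (+100%): $109,100 × 2 = $218,200.
Offense involved a victim aged 65 or older (+60%): $218,200 × 1.6 = $349,120.
$349,120 is at or above the $7,500 minimum.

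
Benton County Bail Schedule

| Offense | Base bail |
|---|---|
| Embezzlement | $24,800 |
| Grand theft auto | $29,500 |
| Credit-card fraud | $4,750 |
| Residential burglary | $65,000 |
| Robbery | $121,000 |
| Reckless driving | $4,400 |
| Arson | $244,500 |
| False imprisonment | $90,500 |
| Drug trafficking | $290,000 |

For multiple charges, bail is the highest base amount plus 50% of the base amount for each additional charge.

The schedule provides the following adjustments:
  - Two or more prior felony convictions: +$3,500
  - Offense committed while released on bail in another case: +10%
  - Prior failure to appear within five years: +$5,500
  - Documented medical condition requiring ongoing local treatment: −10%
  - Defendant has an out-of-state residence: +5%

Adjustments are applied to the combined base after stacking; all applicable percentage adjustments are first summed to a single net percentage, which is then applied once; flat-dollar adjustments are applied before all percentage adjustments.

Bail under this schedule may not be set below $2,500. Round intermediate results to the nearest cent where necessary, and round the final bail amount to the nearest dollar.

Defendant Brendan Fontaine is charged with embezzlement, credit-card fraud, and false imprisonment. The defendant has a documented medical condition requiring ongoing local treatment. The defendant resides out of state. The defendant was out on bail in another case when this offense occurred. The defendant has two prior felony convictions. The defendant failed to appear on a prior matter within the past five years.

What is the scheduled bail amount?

$119,989

Base amounts from the schedule: embezzlement $24,800; credit-card fraud $4,750; false imprisonment $90,500.
Stacking rule: highest base plus 50% of each additional charge. Highest is false imprisonment at $90,500. Additional: $24,800 × 50% = $12,400; $4,750 × 50% = $2,375. Combined base = $90,500 + $14,775 = $105,275.
Two or more prior felony convictions (+$3,500 flat): $105,275 + $3,500 = $108,775.
Prior failure to appear within five years (+$5,500 flat): $108,775 + $5,500 = $114,275.
Net percentage adjustment: +10% −10% +5% = +5%. $114,275 × 1.05 = $119,988.75.
$119,988.75 is at or above the $2,500 minimum.
Rounded to the nearest dollar: $119,989.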